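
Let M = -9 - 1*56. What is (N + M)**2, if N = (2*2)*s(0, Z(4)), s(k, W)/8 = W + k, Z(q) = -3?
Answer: 25921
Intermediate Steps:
s(k, W) = 8*W + 8*k (s(k, W) = 8*(W + k) = 8*W + 8*k)
M = -65 (M = -9 - 56 = -65)
N = -96 (N = (2*2)*(8*(-3) + 8*0) = 4*(-24 + 0) = 4*(-24) = -96)
(N + M)**2 = (-96 - 65)**2 = (-161)**2 = 25921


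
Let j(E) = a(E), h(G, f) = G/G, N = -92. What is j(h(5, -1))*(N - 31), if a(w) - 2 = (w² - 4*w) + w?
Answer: 0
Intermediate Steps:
a(w) = 2 + w² - 3*w (a(w) = 2 + ((w² - 4*w) + w) = 2 + (w² - 3*w) = 2 + w² - 3*w)
h(G, f) = 1
j(E) = 2 + E² - 3*E
j(h(5, -1))*(N - 31) = (2 + 1² - 3*1)*(-92 - 31) = (2 + 1 - 3)*(-123) = 0*(-123) = 0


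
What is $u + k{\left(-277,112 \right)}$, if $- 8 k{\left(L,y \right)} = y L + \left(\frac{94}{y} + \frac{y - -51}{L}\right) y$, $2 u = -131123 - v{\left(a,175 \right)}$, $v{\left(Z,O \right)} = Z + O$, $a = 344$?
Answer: $- \frac{68636735}{1108} \approx -61947.0$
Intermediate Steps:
$v{\left(Z,O \right)} = O + Z$
$u = -65821$ ($u = \frac{-131123 - \left(175 + 344\right)}{2} = \frac{-131123 - 519}{2} = \frac{1}{2} \left(-131642\right) = -65821$)
$k{\left(L,y \right)} = - \frac{L y}{8} - \frac{y \left(\frac{94}{y} + \frac{51 + y}{L}\right)}{8}$ ($k{\left(L,y \right)} = - \frac{y L + \left(\frac{94}{y} + \frac{y - -51}{L}\right) y}{8} = - \frac{L y + \left(\frac{94}{y} + \frac{y + 51}{L}\right) y}{8} = - \frac{L y + \left(\frac{94}{y} + \frac{51 + y}{L}\right) y}{8} = - \frac{L y + y \left(\frac{94}{y} + \frac{51 + y}{L}\right)}{8} = - \frac{L y}{8} - \frac{y \left(\frac{94}{y} + \frac{51 + y}{L}\right)}{8}$)
$u + k{\left(-277,112 \right)} = -65821 + \frac{- 112^{2} - 5712 - - 277 \left(94 - 31024\right)}{8 \left(-277\right)} = -65821 + \frac{1}{8} \left(- \frac{1}{277}\right) \left(\left(-1\right) 12544 - 5712 - - 277 \left(94 - 31024\right)\right) = -65821 + \frac{1}{8} \left(- \frac{1}{277}\right) \left(-12544 - 5712 - \left(-277\right) \left(-30930\right)\right) = -65821 + \frac{1}{8} \left(- \frac{1}{277}\right) \left(-12544 - 5712 - 8567610\right) = -65821 + \frac{1}{8} \left(- \frac{1}{277}\right) \left(-8585866\right) = -65821 + \frac{4292933}{1108} = - \frac{68636735}{1108}$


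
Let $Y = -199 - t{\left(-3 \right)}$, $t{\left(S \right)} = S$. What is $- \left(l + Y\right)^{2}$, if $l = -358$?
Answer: $-306916$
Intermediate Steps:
$Y = -196$ ($Y = -199 - -3 = -199 + 3 = -196$)
$- \left(l + Y\right)^{2} = - \left(-358 - 196\right)^{2} = - \left(-554\right)^{2} = \left(-1\right) 306916 = -306916$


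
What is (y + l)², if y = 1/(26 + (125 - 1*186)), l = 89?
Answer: 9696996/1225 ≈ 7915.9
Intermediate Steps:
y = -1/35 (y = 1/(26 + (125 - 186)) = 1/(26 - 61) = 1/(-35) = -1/35 ≈ -0.028571)
(y + l)² = (-1/35 + 89)² = (3114/35)² = 9696996/1225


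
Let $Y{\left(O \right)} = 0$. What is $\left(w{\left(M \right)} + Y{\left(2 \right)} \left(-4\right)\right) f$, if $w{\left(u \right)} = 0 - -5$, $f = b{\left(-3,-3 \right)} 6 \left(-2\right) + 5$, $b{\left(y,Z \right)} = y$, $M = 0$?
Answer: $205$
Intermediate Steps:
$f = 41$ ($f = - 3 \cdot 6 \left(-2\right) + 5 = \left(-3\right) \left(-12\right) + 5 = 36 + 5 = 41$)
$w{\left(u \right)} = 5$ ($w{\left(u \right)} = 0 + 5 = 5$)
$\left(w{\left(M \right)} + Y{\left(2 \right)} \left(-4\right)\right) f = \left(5 + 0 \left(-4\right)\right) 41 = \left(5 + 0\right) 41 = 5 \cdot 41 = 205$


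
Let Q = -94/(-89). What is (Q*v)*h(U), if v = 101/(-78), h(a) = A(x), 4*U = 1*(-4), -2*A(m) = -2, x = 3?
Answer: -4747/3471 ≈ -1.3676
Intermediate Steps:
A(m) = 1 (A(m) = -½*(-2) = 1)
U = -1 (U = (1*(-4))/4 = (¼)*(-4) = -1)
h(a) = 1
Q = 94/89 (Q = -94*(-1/89) = 94/89 ≈ 1.0562)
v = -101/78 (v = 101*(-1/78) = -101/78 ≈ -1.2949)
(Q*v)*h(U) = ((94/89)*(-101/78))*1 = -4747/3471*1 = -4747/3471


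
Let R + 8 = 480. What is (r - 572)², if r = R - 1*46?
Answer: 21316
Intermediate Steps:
R = 472 (R = -8 + 480 = 472)
r = 426 (r = 472 - 1*46 = 472 - 46 = 426)
(r - 572)² = (426 - 572)² = (-146)² = 21316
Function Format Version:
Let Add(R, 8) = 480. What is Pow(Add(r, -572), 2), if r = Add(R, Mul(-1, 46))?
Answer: 21316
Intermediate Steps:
R = 472 (R = Add(-8, 480) = 472)
r = 426 (r = Add(472, Mul(-1, 46)) = Add(472, -46) = 426)
Pow(Add(r, -572), 2) = Pow(Add(426, -572), 2) = Pow(-146, 2) = 21316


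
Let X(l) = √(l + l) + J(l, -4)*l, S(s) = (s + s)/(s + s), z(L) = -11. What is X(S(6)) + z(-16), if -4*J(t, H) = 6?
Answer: -25/2 + √2 ≈ -11.086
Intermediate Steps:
J(t, H) = -3/2 (J(t, H) = -¼*6 = -3/2)
S(s) = 1 (S(s) = (2*s)/((2*s)) = (2*s)*(1/(2*s)) = 1)
X(l) = -3*l/2 + √2*√l (X(l) = √(l + l) - 3*l/2 = √(2*l) - 3*l/2 = √2*√l - 3*l/2 = -3*l/2 + √2*√l)
X(S(6)) + z(-16) = (-3/2*1 + √2*√1) - 11 = (-3/2 + √2*1) - 11 = (-3/2 + √2) - 11 = -25/2 + √2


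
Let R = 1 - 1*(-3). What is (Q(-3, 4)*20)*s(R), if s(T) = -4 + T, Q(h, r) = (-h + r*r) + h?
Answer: 0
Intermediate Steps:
R = 4 (R = 1 + 3 = 4)
Q(h, r) = r² (Q(h, r) = (-h + r²) + h = (r² - h) + h = r²)
(Q(-3, 4)*20)*s(R) = (4²*20)*(-4 + 4) = (16*20)*0 = 320*0 = 0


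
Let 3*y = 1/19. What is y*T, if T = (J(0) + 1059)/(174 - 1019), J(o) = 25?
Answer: -1084/48165 ≈ -0.022506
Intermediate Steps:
y = 1/57 (y = (⅓)/19 = (⅓)*(1/19) = 1/57 ≈ 0.017544)
T = -1084/845 (T = (25 + 1059)/(174 - 1019) = 1084/(-845) = 1084*(-1/845) = -1084/845 ≈ -1.2828)
y*T = (1/57)*(-1084/845) = -1084/48165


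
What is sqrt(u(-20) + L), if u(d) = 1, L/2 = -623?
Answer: I*sqrt(1245) ≈ 35.285*I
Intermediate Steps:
L = -1246 (L = 2*(-623) = -1246)
sqrt(u(-20) + L) = sqrt(1 - 1246) = sqrt(-1245) = I*sqrt(1245)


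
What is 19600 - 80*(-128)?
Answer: 29840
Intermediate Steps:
19600 - 80*(-128) = 19600 + 10240 = 29840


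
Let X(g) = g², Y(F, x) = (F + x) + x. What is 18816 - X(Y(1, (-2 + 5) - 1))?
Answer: 18791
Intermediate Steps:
Y(F, x) = F + 2*x
18816 - X(Y(1, (-2 + 5) - 1)) = 18816 - (1 + 2*((-2 + 5) - 1))² = 18816 - (1 + 2*(3 - 1))² = 18816 - (1 + 2*2)² = 18816 - (1 + 4)² = 18816 - 1*5² = 18816 - 1*25 = 18816 - 25 = 18791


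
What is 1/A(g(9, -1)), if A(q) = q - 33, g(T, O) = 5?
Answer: -1/28 ≈ -0.035714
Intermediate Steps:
A(q) = -33 + q
1/A(g(9, -1)) = 1/(-33 + 5) = 1/(-28) = -1/28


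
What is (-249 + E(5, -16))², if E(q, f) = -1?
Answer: 62500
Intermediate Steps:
(-249 + E(5, -16))² = (-249 - 1)² = (-250)² = 62500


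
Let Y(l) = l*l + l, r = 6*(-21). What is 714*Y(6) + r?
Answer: 29862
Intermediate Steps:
r = -126
Y(l) = l + l² (Y(l) = l² + l = l + l²)
714*Y(6) + r = 714*(6*(1 + 6)) - 126 = 714*(6*7) - 126 = 714*42 - 126 = 29988 - 126 = 29862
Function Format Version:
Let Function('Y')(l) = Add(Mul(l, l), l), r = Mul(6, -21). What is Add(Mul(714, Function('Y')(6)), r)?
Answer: 29862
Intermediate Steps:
r = -126
Function('Y')(l) = Add(l, Pow(l, 2)) (Function('Y')(l) = Add(Pow(l, 2), l) = Add(l, Pow(l, 2)))
Add(Mul(714, Function('Y')(6)), r) = Add(Mul(714, Mul(6, Add(1, 6))), -126) = Add(Mul(714, Mul(6, 7)), -126) = Add(Mul(714, 42), -126) = Add(29988, -126) = 29862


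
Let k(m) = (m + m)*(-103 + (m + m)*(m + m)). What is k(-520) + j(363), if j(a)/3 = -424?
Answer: -1124758152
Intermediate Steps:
k(m) = 2*m*(-103 + 4*m²) (k(m) = (2*m)*(-103 + (2*m)*(2*m)) = (2*m)*(-103 + 4*m²) = 2*m*(-103 + 4*m²))
j(a) = -1272 (j(a) = 3*(-424) = -1272)
k(-520) + j(363) = (-206*(-520) + 8*(-520)³) - 1272 = (107120 + 8*(-140608000)) - 1272 = (107120 - 1124864000) - 1272 = -1124756880 - 1272 = -1124758152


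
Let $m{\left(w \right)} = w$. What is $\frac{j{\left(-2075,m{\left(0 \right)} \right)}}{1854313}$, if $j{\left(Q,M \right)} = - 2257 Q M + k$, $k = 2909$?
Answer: $\frac{2909}{1854313} \approx 0.0015688$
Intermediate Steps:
$j{\left(Q,M \right)} = 2909 - 2257 M Q$ ($j{\left(Q,M \right)} = - 2257 Q M + 2909 = - 2257 M Q + 2909 = 2909 - 2257 M Q$)
$\frac{j{\left(-2075,m{\left(0 \right)} \right)}}{1854313} = \frac{2909 - 0 \left(-2075\right)}{1854313} = \left(2909 + 0\right) \frac{1}{1854313} = 2909 \cdot \frac{1}{1854313} = \frac{2909}{1854313}$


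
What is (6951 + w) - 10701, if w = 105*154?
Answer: 12420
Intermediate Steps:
w = 16170
(6951 + w) - 10701 = (6951 + 16170) - 10701 = 23121 - 10701 = 12420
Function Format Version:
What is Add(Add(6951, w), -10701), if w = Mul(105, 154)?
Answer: 12420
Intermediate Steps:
w = 16170
Add(Add(6951, w), -10701) = Add(Add(6951, 16170), -10701) = Add(23121, -10701) = 12420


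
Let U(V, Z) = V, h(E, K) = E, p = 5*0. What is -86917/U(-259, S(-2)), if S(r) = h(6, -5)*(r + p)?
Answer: 86917/259 ≈ 335.59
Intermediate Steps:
p = 0
S(r) = 6*r (S(r) = 6*(r + 0) = 6*r)
-86917/U(-259, S(-2)) = -86917/(-259) = -86917*(-1/259) = 86917/259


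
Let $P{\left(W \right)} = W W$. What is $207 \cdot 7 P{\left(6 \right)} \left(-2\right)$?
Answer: $-104328$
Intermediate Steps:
$P{\left(W \right)} = W^{2}$
$207 \cdot 7 P{\left(6 \right)} \left(-2\right) = 207 \cdot 7 \cdot 6^{2} \left(-2\right) = 207 \cdot 7 \cdot 36 \left(-2\right) = 207 \cdot 252 \left(-2\right) = 207 \left(-504\right) = -104328$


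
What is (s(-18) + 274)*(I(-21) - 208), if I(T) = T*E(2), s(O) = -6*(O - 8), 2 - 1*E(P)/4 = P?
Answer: -89440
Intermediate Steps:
E(P) = 8 - 4*P
s(O) = 48 - 6*O (s(O) = -6*(-8 + O) = 48 - 6*O)
I(T) = 0 (I(T) = T*(8 - 4*2) = T*(8 - 8) = T*0 = 0)
(s(-18) + 274)*(I(-21) - 208) = ((48 - 6*(-18)) + 274)*(0 - 208) = ((48 + 108) + 274)*(-208) = (156 + 274)*(-208) = 430*(-208) = -89440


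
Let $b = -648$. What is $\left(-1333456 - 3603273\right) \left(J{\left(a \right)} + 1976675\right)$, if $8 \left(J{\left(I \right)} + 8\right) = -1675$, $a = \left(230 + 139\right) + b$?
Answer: $- \frac{78057885396869}{8} \approx -9.7572 \cdot 10^{12}$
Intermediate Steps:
$a = -279$ ($a = \left(230 + 139\right) - 648 = 369 - 648 = -279$)
$J{\left(I \right)} = - \frac{1739}{8}$ ($J{\left(I \right)} = -8 + \frac{1}{8} \left(-1675\right) = -8 - \frac{1675}{8} = - \frac{1739}{8}$)
$\left(-1333456 - 3603273\right) \left(J{\left(a \right)} + 1976675\right) = \left(-1333456 - 3603273\right) \left(- \frac{1739}{8} + 1976675\right) = \left(-4936729\right) \frac{15811661}{8} = - \frac{78057885396869}{8}$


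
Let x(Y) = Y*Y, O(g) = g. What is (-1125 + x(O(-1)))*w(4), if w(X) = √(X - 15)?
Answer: -1124*I*√11 ≈ -3727.9*I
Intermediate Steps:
w(X) = √(-15 + X)
x(Y) = Y²
(-1125 + x(O(-1)))*w(4) = (-1125 + (-1)²)*√(-15 + 4) = (-1125 + 1)*√(-11) = -1124*I*√11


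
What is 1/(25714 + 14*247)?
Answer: 1/29172 ≈ 3.4279e-5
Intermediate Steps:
1/(25714 + 14*247) = 1/(25714 + 3458) = 1/29172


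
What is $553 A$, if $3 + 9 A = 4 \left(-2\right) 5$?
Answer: $- \frac{23779}{9} \approx -2642.1$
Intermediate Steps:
$A = - \frac{43}{9}$ ($A = - \frac{1}{3} + \frac{4 \left(-2\right) 5}{9} = - \frac{1}{3} + \frac{\left(-8\right) 5}{9} = - \frac{1}{3} + \frac{1}{9} \left(-40\right) = - \frac{1}{3} - \frac{40}{9} = - \frac{43}{9} \approx -4.7778$)
$553 A = 553 \left(- \frac{43}{9}\right) = - \frac{23779}{9}$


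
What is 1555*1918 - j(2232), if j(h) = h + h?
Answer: 2978026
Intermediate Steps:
j(h) = 2*h
1555*1918 - j(2232) = 1555*1918 - 2*2232 = 2982490 - 1*4464 = 2982490 - 4464 = 2978026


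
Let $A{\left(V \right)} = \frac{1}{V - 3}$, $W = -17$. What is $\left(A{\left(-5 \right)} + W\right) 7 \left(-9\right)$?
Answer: $\frac{8631}{8} \approx 1078.9$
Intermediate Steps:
$A{\left(V \right)} = \frac{1}{-3 + V}$
$\left(A{\left(-5 \right)} + W\right) 7 \left(-9\right) = \left(\frac{1}{-3 - 5} - 17\right) 7 \left(-9\right) = \left(\frac{1}{-8} - 17\right) \left(-63\right) = \left(- \frac{1}{8} - 17\right) \left(-63\right) = \left(- \frac{137}{8}\right) \left(-63\right) = \frac{8631}{8}$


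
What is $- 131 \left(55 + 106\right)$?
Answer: $-21091$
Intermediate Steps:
$- 131 \left(55 + 106\right) = \left(-131\right) 161 = -21091$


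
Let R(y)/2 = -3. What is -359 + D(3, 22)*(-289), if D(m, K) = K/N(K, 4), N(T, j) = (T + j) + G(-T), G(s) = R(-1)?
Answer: -6769/10 ≈ -676.90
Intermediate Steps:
R(y) = -6 (R(y) = 2*(-3) = -6)
G(s) = -6
N(T, j) = -6 + T + j (N(T, j) = (T + j) - 6 = -6 + T + j)
D(m, K) = K/(-2 + K) (D(m, K) = K/(-6 + K + 4) = K/(-2 + K))
-359 + D(3, 22)*(-289) = -359 + (22/(-2 + 22))*(-289) = -359 + (22/20)*(-289) = -359 + (22*(1/20))*(-289) = -359 + (11/10)*(-289) = -359 - 3179/10 = -6769/10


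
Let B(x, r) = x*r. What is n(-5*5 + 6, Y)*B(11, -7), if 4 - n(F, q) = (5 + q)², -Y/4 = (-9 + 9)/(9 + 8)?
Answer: 1617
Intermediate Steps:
Y = 0 (Y = -4*(-9 + 9)/(9 + 8) = -0/17 = -4*0 = 0)
n(F, q) = 4 - (5 + q)²
B(x, r) = r*x
n(-5*5 + 6, Y)*B(11, -7) = (4 - (5 + 0)²)*(-7*11) = (4 - 1*5²)*(-77) = (4 - 1*25)*(-77) = (4 - 25)*(-77) = -21*(-77) = 1617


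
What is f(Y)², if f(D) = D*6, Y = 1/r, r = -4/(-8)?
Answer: 144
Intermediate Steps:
r = ½ (r = -4*(-⅛) = ½ ≈ 0.50000)
Y = 2 (Y = 1/(½) = 2)
f(D) = 6*D
f(Y)² = (6*2)² = 12² = 144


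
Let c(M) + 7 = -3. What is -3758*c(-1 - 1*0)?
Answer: 37580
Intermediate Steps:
c(M) = -10 (c(M) = -7 - 3 = -10)
-3758*c(-1 - 1*0) = -3758*(-10) = 37580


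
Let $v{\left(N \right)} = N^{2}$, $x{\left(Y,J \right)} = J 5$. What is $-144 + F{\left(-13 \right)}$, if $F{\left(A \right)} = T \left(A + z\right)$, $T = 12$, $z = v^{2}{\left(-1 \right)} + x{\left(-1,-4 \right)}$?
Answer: $-528$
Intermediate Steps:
$x{\left(Y,J \right)} = 5 J$
$z = -19$ ($z = \left(\left(-1\right)^{2}\right)^{2} + 5 \left(-4\right) = 1^{2} - 20 = 1 - 20 = -19$)
$F{\left(A \right)} = -228 + 12 A$ ($F{\left(A \right)} = 12 \left(A - 19\right) = 12 \left(-19 + A\right) = -228 + 12 A$)
$-144 + F{\left(-13 \right)} = -144 + \left(-228 + 12 \left(-13\right)\right) = -144 - 384 = -528$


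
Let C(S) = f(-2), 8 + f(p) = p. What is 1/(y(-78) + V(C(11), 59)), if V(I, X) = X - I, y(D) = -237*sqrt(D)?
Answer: 23/1461981 + 79*I*sqrt(78)/1461981 ≈ 1.5732e-5 + 0.00047724*I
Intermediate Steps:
f(p) = -8 + p
C(S) = -10 (C(S) = -8 - 2 = -10)
1/(y(-78) + V(C(11), 59)) = 1/(-237*I*sqrt(78) + (59 - 1*(-10))) = 1/(-237*I*sqrt(78) + (59 + 10)) = 1/(-237*I*sqrt(78) + 69) = 1/(69 - 237*I*sqrt(78))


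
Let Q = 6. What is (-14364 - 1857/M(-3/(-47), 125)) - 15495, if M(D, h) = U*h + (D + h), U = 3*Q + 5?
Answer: -1403431952/47001 ≈ -29860.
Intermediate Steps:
U = 23 (U = 3*6 + 5 = 18 + 5 = 23)
M(D, h) = D + 24*h (M(D, h) = 23*h + (D + h) = D + 24*h)
(-14364 - 1857/M(-3/(-47), 125)) - 15495 = (-14364 - 1857/(-3/(-47) + 24*125)) - 15495 = (-14364 - 1857/(-3*(-1/47) + 3000)) - 15495 = (-14364 - 1857/(3/47 + 3000)) - 15495 = (-14364 - 1857/141003/47) - 15495 = (-14364 - 1857*47/141003) - 15495 = (-14364 - 29093/47001) - 15495 = -675151457/47001 - 15495 = -1403431952/47001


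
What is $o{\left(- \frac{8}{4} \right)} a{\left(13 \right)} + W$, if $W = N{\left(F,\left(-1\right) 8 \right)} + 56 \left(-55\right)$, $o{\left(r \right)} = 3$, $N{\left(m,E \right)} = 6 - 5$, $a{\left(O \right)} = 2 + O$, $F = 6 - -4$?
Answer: $-3034$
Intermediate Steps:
$F = 10$ ($F = 6 + 4 = 10$)
$N{\left(m,E \right)} = 1$
$W = -3079$ ($W = 1 + 56 \left(-55\right) = 1 - 3080 = -3079$)
$o{\left(- \frac{8}{4} \right)} a{\left(13 \right)} + W = 3 \left(2 + 13\right) - 3079 = 3 \cdot 15 - 3079 = 45 - 3079 = -3034$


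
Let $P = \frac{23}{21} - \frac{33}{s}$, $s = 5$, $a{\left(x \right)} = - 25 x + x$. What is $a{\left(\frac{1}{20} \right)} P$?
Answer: $\frac{1156}{175} \approx 6.6057$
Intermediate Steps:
$a{\left(x \right)} = - 24 x$
$P = - \frac{578}{105}$ ($P = \frac{23}{21} - \frac{33}{5} = - \frac{578}{105} \approx -5.5048$)
$a{\left(\frac{1}{20} \right)} P = - \frac{24}{20} \left(- \frac{578}{105}\right) = \left(-24\right) \frac{1}{20} \left(- \frac{578}{105}\right) = \left(- \frac{6}{5}\right) \left(- \frac{578}{105}\right) = \frac{1156}{175}$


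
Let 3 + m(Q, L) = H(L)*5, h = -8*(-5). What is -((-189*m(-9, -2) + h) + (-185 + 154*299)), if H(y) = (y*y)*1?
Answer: -42688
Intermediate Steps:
h = 40
H(y) = y**2 (H(y) = y**2*1 = y**2)
m(Q, L) = -3 + 5*L**2 (m(Q, L) = -3 + L**2*5 = -3 + 5*L**2)
-((-189*m(-9, -2) + h) + (-185 + 154*299)) = -((-189*(-3 + 5*(-2)**2) + 40) + (-185 + 154*299)) = -((-189*(-3 + 5*4) + 40) + (-185 + 46046)) = -((-189*(-3 + 20) + 40) + 45861) = -((-189*17 + 40) + 45861) = -((-3213 + 40) + 45861) = -(-3173 + 45861) = -1*42688 = -42688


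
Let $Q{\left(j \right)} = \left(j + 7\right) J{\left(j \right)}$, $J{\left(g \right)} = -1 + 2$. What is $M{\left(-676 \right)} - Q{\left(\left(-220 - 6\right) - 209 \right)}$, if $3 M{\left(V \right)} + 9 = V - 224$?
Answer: $125$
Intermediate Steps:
$J{\left(g \right)} = 1$
$Q{\left(j \right)} = 7 + j$ ($Q{\left(j \right)} = \left(j + 7\right) 1 = \left(7 + j\right) 1 = 7 + j$)
$M{\left(V \right)} = - \frac{233}{3} + \frac{V}{3}$ ($M{\left(V \right)} = -3 + \frac{V - 224}{3} = -3 + \frac{-224 + V}{3} = -3 + \left(- \frac{224}{3} + \frac{V}{3}\right) = - \frac{233}{3} + \frac{V}{3}$)
$M{\left(-676 \right)} - Q{\left(\left(-220 - 6\right) - 209 \right)} = \left(- \frac{233}{3} + \frac{1}{3} \left(-676\right)\right) - \left(7 - 435\right) = \left(- \frac{233}{3} - \frac{676}{3}\right) - \left(7 - 435\right) = -303 - \left(7 - 435\right) = -303 - -428 = -303 + 428 = 125$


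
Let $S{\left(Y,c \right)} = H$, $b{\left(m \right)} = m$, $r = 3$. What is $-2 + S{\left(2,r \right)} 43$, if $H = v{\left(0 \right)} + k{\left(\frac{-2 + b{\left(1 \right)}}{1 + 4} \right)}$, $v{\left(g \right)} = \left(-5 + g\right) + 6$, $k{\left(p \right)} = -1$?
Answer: $-2$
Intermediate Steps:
$v{\left(g \right)} = 1 + g$
$H = 0$ ($H = \left(1 + 0\right) - 1 = 1 - 1 = 0$)
$S{\left(Y,c \right)} = 0$
$-2 + S{\left(2,r \right)} 43 = -2 + 0 \cdot 43 = -2 + 0 = -2$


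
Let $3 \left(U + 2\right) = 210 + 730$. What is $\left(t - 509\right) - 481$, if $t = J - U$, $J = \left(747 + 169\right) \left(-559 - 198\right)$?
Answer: $- \frac{2084140}{3} \approx -6.9471 \cdot 10^{5}$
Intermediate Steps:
$U = \frac{934}{3}$ ($U = -2 + \frac{210 + 730}{3} = -2 + \frac{1}{3} \cdot 940 = -2 + \frac{940}{3} = \frac{934}{3} \approx 311.33$)
$J = -693412$ ($J = 916 \left(-757\right) = -693412$)
$t = - \frac{2081170}{3}$ ($t = -693412 - \frac{934}{3} = - \frac{2081170}{3} \approx -6.9372 \cdot 10^{5}$)
$\left(t - 509\right) - 481 = \left(- \frac{2081170}{3} - 509\right) - 481 = - \frac{2082697}{3} - 481 = - \frac{2084140}{3}$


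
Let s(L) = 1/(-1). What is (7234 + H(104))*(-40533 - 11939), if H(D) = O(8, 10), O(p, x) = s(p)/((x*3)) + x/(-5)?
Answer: -5692136324/15 ≈ -3.7948e+8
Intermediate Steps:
s(L) = -1
O(p, x) = -1/(3*x) - x/5 (O(p, x) = -1/(x*3) + x/(-5) = -1/(3*x) + x*(-⅕) = -1/(3*x) - x/5)
H(D) = -61/30 (H(D) = -⅓/10 - ⅕*10 = -⅓*⅒ - 2 = -1/30 - 2 = -61/30)
(7234 + H(104))*(-40533 - 11939) = (7234 - 61/30)*(-40533 - 11939) = (216959/30)*(-52472) = -5692136324/15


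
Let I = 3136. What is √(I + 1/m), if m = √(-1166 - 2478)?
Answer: √(10410529024 - 1822*I*√911)/1822 ≈ 56.0 - 0.00014791*I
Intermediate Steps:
m = 2*I*√911 (m = √(-3644) = 2*I*√911 ≈ 60.366*I)
√(I + 1/m) = √(3136 + 1/(2*I*√911)) = √(3136 - I*√911/1822)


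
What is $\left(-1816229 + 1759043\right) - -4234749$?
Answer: $4177563$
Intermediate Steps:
$\left(-1816229 + 1759043\right) - -4234749 = -57186 + 4234749 = 4177563$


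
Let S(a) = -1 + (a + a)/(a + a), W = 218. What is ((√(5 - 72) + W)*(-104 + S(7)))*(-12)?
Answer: 272064 + 1248*I*√67 ≈ 2.7206e+5 + 10215.0*I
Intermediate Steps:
S(a) = 0 (S(a) = -1 + (2*a)/((2*a)) = -1 + (2*a)*(1/(2*a)) = -1 + 1 = 0)
((√(5 - 72) + W)*(-104 + S(7)))*(-12) = ((√(5 - 72) + 218)*(-104 + 0))*(-12) = ((√(-67) + 218)*(-104))*(-12) = ((I*√67 + 218)*(-104))*(-12) = ((218 + I*√67)*(-104))*(-12) = (-22672 - 104*I*√67)*(-12) = 272064 + 1248*I*√67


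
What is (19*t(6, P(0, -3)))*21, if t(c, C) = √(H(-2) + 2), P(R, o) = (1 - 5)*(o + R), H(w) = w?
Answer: 0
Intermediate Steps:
P(R, o) = -4*R - 4*o (P(R, o) = -4*(R + o) = -4*R - 4*o)
t(c, C) = 0 (t(c, C) = √(-2 + 2) = √0 = 0)
(19*t(6, P(0, -3)))*21 = (19*0)*21 = 0*21 = 0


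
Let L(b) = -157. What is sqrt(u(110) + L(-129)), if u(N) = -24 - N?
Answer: I*sqrt(291) ≈ 17.059*I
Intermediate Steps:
sqrt(u(110) + L(-129)) = sqrt((-24 - 1*110) - 157) = sqrt((-24 - 110) - 157) = sqrt(-134 - 157) = sqrt(-291) = I*sqrt(291)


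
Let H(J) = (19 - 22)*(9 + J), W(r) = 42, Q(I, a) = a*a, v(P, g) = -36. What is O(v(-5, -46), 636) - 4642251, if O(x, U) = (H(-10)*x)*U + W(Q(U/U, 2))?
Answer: -4710897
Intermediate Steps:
Q(I, a) = a²
H(J) = -27 - 3*J (H(J) = -3*(9 + J) = -27 - 3*J)
O(x, U) = 42 + 3*U*x (O(x, U) = ((-27 - 3*(-10))*x)*U + 42 = ((-27 + 30)*x)*U + 42 = (3*x)*U + 42 = 3*U*x + 42 = 42 + 3*U*x)
O(v(-5, -46), 636) - 4642251 = (42 + 3*636*(-36)) - 4642251 = (42 - 68688) - 4642251 = -68646 - 4642251 = -4710897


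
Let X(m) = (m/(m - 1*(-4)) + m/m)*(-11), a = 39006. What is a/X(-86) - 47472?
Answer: -688839/14 ≈ -49203.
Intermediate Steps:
X(m) = -11 - 11*m/(4 + m) (X(m) = (m/(m + 4) + 1)*(-11) = (m/(4 + m) + 1)*(-11) = (1 + m/(4 + m))*(-11) = -11 - 11*m/(4 + m))
a/X(-86) - 47472 = 39006/((22*(-2 - 1*(-86))/(4 - 86))) - 47472 = 39006/((22*(-2 + 86)/(-82))) - 47472 = 39006/((22*(-1/82)*84)) - 47472 = 39006/(-924/41) - 47472 = 39006*(-41/924) - 47472 = -24231/14 - 47472 = -688839/14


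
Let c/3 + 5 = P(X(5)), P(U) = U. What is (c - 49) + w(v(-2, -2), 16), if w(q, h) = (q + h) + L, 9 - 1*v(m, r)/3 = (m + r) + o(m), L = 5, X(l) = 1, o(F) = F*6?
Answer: 35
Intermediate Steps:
o(F) = 6*F
v(m, r) = 27 - 21*m - 3*r (v(m, r) = 27 - 3*((m + r) + 6*m) = 27 - 3*(r + 7*m) = 27 + (-21*m - 3*r) = 27 - 21*m - 3*r)
w(q, h) = 5 + h + q (w(q, h) = (q + h) + 5 = (h + q) + 5 = 5 + h + q)
c = -12 (c = -15 + 3*1 = -15 + 3 = -12)
(c - 49) + w(v(-2, -2), 16) = (-12 - 49) + (5 + 16 + (27 - 21*(-2) - 3*(-2))) = -61 + (5 + 16 + (27 + 42 + 6)) = -61 + (5 + 16 + 75) = -61 + 96 = 35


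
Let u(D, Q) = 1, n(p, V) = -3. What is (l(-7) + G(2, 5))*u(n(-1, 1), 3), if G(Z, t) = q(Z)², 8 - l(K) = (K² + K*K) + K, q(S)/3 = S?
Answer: -47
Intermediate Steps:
q(S) = 3*S
l(K) = 8 - K - 2*K² (l(K) = 8 - ((K² + K*K) + K) = 8 - ((K² + K²) + K) = 8 - (2*K² + K) = 8 - (K + 2*K²) = 8 + (-K - 2*K²) = 8 - K - 2*K²)
G(Z, t) = 9*Z² (G(Z, t) = (3*Z)² = 9*Z²)
(l(-7) + G(2, 5))*u(n(-1, 1), 3) = ((8 - 1*(-7) - 2*(-7)²) + 9*2²)*1 = ((8 + 7 - 2*49) + 9*4)*1 = ((8 + 7 - 98) + 36)*1 = (-83 + 36)*1 = -47*1 = -47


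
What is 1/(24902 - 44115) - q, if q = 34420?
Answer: -661311461/19213 ≈ -34420.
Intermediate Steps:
1/(24902 - 44115) - q = 1/(24902 - 44115) - 1*34420 = 1/(-19213) - 34420 = -1/19213 - 34420 = -661311461/19213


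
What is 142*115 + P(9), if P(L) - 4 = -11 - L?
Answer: 16314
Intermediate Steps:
P(L) = -7 - L (P(L) = 4 + (-11 - L) = -7 - L)
142*115 + P(9) = 142*115 + (-7 - 1*9) = 16330 + (-7 - 9) = 16330 - 16 = 16314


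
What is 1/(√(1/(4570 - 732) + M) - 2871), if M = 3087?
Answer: -11018898/31623408251 - √45472267066/31623408251 ≈ -0.00035518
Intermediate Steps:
1/(√(1/(4570 - 732) + M) - 2871) = 1/(√(1/(4570 - 732) + 3087) - 2871) = 1/(√(1/3838 + 3087) - 2871) = 1/(√(11847907/3838) - 2871) = 1/(√45472267066/3838 - 2871) = 1/(-2871 + √45472267066/3838)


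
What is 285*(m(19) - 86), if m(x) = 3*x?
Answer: -8265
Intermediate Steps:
285*(m(19) - 86) = 285*(3*19 - 86) = 285*(57 - 86) = 285*(-29) = -8265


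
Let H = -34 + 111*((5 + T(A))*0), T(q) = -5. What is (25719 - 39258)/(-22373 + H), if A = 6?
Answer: 4513/7469 ≈ 0.60423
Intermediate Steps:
H = -34 (H = -34 + 111*((5 - 5)*0) = -34 + 111*(0*0) = -34 + 111*0 = -34 + 0 = -34)
(25719 - 39258)/(-22373 + H) = (25719 - 39258)/(-22373 - 34) = -13539/(-22407) = -13539*(-1/22407) = 4513/7469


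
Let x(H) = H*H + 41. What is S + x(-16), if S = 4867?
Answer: 5164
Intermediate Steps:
x(H) = 41 + H² (x(H) = H² + 41 = 41 + H²)
S + x(-16) = 4867 + (41 + (-16)²) = 4867 + (41 + 256) = 4867 + 297 = 5164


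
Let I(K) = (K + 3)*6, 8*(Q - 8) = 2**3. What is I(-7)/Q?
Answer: -8/3 ≈ -2.6667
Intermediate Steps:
Q = 9 (Q = 8 + (1/8)*2**3 = 8 + (1/8)*8 = 8 + 1 = 9)
I(K) = 18 + 6*K (I(K) = (3 + K)*6 = 18 + 6*K)
I(-7)/Q = (18 + 6*(-7))/9 = (18 - 42)*(1/9) = -24*1/9 = -8/3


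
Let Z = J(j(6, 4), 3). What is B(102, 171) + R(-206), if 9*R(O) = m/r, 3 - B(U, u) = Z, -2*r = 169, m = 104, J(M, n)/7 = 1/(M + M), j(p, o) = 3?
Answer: 397/234 ≈ 1.6966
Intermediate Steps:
J(M, n) = 7/(2*M) (J(M, n) = 7/(M + M) = 7/((2*M)) = 7*(1/(2*M)) = 7/(2*M))
r = -169/2 (r = -½*169 = -169/2 ≈ -84.500)
Z = 7/6 (Z = (7/2)/3 = (7/2)*(⅓) = 7/6 ≈ 1.1667)
B(U, u) = 11/6 (B(U, u) = 3 - 1*7/6 = 3 - 7/6 = 11/6)
R(O) = -16/117 (R(O) = (104/(-169/2))/9 = (104*(-2/169))/9 = (⅑)*(-16/13) = -16/117)
B(102, 171) + R(-206) = 11/6 - 16/117 = 397/234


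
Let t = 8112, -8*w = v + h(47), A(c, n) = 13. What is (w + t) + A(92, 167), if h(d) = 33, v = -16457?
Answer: 10178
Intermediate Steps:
w = 2053 (w = -(-16457 + 33)/8 = -⅛*(-16424) = 2053)
(w + t) + A(92, 167) = (2053 + 8112) + 13 = 10165 + 13 = 10178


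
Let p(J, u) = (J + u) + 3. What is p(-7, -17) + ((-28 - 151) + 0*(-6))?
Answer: -200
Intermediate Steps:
p(J, u) = 3 + J + u
p(-7, -17) + ((-28 - 151) + 0*(-6)) = (3 - 7 - 17) + ((-28 - 151) + 0*(-6)) = -21 + (-179 + 0) = -21 - 179 = -200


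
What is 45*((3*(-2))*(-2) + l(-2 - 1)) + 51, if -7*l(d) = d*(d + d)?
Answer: 3327/7 ≈ 475.29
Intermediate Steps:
l(d) = -2*d²/7 (l(d) = -d*(d + d)/7 = -d*2*d/7 = -2*d²/7)
45*((3*(-2))*(-2) + l(-2 - 1)) + 51 = 45*((3*(-2))*(-2) - 2*(-2 - 1)²/7) + 51 = 45*(-6*(-2) - 2/7*(-3)²) + 51 = 45*(12 - 2/7*9) + 51 = 45*(12 - 18/7) + 51 = 45*(66/7) + 51 = 2970/7 + 51 = 3327/7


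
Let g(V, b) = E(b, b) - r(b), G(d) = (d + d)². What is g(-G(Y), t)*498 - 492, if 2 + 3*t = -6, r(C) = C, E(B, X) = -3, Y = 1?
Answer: -658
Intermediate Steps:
G(d) = 4*d² (G(d) = (2*d)² = 4*d²)
t = -8/3 (t = -⅔ + (⅓)*(-6) = -⅔ - 2 = -8/3 ≈ -2.6667)
g(V, b) = -3 - b
g(-G(Y), t)*498 - 492 = (-3 - 1*(-8/3))*498 - 492 = (-3 + 8/3)*498 - 492 = -⅓*498 - 492 = -166 - 492 = -658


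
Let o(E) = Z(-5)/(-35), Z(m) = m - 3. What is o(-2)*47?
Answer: 376/35 ≈ 10.743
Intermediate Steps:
Z(m) = -3 + m
o(E) = 8/35 (o(E) = (-3 - 5)/(-35) = -8*(-1/35) = 8/35)
o(-2)*47 = (8/35)*47 = 376/35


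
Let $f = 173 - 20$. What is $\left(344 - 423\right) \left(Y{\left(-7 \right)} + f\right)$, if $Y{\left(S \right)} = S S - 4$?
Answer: $-15642$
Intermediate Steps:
$Y{\left(S \right)} = -4 + S^{2}$ ($Y{\left(S \right)} = S^{2} - 4 = -4 + S^{2}$)
$f = 153$
$\left(344 - 423\right) \left(Y{\left(-7 \right)} + f\right) = \left(344 - 423\right) \left(\left(-4 + \left(-7\right)^{2}\right) + 153\right) = - 79 \left(\left(-4 + 49\right) + 153\right) = - 79 \left(45 + 153\right) = \left(-79\right) 198 = -15642$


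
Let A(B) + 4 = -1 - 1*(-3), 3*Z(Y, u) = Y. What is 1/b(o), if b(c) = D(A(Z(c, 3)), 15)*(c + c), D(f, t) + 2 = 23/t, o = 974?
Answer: -15/13636 ≈ -0.0011000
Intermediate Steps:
Z(Y, u) = Y/3
A(B) = -2 (A(B) = -4 + (-1 - 1*(-3)) = -4 + (-1 + 3) = -4 + 2 = -2)
D(f, t) = -2 + 23/t
b(c) = -14*c/15 (b(c) = (-2 + 23/15)*(c + c) = (-2 + 23*(1/15))*(2*c) = (-2 + 23/15)*(2*c) = -14*c/15)
1/b(o) = 1/(-14/15*974) = 1/(-13636/15) = -15/13636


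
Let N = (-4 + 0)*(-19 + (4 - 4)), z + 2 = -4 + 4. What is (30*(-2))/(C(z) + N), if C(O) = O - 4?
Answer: -6/7 ≈ -0.85714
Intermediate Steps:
z = -2 (z = -2 + (-4 + 4) = -2 + 0 = -2)
N = 76 (N = -4*(-19 + 0) = -4*(-19) = 76)
C(O) = -4 + O
(30*(-2))/(C(z) + N) = (30*(-2))/((-4 - 2) + 76) = -60/(-6 + 76) = -60/70 = -60*1/70 = -6/7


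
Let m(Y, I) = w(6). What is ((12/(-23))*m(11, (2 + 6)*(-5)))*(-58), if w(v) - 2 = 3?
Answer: 3480/23 ≈ 151.30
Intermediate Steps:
w(v) = 5 (w(v) = 2 + 3 = 5)
m(Y, I) = 5
((12/(-23))*m(11, (2 + 6)*(-5)))*(-58) = ((12/(-23))*5)*(-58) = ((12*(-1/23))*5)*(-58) = -12/23*5*(-58) = -60/23*(-58) = 3480/23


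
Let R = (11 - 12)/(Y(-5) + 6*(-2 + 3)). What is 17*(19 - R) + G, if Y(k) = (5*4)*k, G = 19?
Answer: 32131/94 ≈ 341.82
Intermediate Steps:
Y(k) = 20*k
R = 1/94 (R = (11 - 12)/(20*(-5) + 6*(-2 + 3)) = -1/(-100 + 6*1) = -1/(-100 + 6) = -1/(-94) = -1*(-1/94) = 1/94 ≈ 0.010638)
17*(19 - R) + G = 17*(19 - 1*1/94) + 19 = 17*(19 - 1/94) + 19 = 17*(1785/94) + 19 = 30345/94 + 19 = 32131/94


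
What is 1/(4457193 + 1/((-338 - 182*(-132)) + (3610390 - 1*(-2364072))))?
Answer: 5998148/26734903278565 ≈ 2.2436e-7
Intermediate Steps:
1/(4457193 + 1/((-338 - 182*(-132)) + (3610390 - 1*(-2364072)))) = 1/(4457193 + 1/((-338 + 24024) + (3610390 + 2364072))) = 1/(4457193 + 1/(23686 + 5974462)) = 1/(4457193 + 1/5998148) = 1/(26734903278565/5998148) = 5998148/26734903278565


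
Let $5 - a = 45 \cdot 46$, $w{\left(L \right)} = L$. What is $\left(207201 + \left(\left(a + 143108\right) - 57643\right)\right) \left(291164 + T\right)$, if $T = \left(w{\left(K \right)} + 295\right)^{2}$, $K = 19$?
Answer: $113264645760$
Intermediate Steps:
$T = 98596$ ($T = \left(19 + 295\right)^{2} = 314^{2} = 98596$)
$a = -2065$ ($a = 5 - 45 \cdot 46 = 5 - 2070 = -2065$)
$\left(207201 + \left(\left(a + 143108\right) - 57643\right)\right) \left(291164 + T\right) = \left(207201 + \left(\left(-2065 + 143108\right) - 57643\right)\right) \left(291164 + 98596\right) = \left(207201 + \left(141043 - 57643\right)\right) 389760 = \left(207201 + 83400\right) 389760 = 290601 \cdot 389760 = 113264645760$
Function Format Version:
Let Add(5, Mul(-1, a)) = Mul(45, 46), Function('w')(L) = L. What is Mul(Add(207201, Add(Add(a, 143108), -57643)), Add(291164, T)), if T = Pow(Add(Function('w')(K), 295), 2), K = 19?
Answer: 113264645760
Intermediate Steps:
T = 98596 (T = Pow(Add(19, 295), 2) = Pow(314, 2) = 98596)
a = -2065 (a = Add(5, Mul(-1, Mul(45, 46))) = Add(5, Mul(-1, 2070)) = Add(5, -2070) = -2065)
Mul(Add(207201, Add(Add(a, 143108), -57643)), Add(291164, T)) = Mul(Add(207201, Add(Add(-2065, 143108), -57643)), Add(291164, 98596)) = Mul(Add(207201, Add(141043, -57643)), 389760) = Mul(Add(207201, 83400), 389760) = Mul(290601, 389760) = 113264645760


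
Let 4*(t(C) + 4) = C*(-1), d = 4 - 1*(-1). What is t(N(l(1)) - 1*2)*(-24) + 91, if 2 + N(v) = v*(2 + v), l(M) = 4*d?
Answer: 2803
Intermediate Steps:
d = 5 (d = 4 + 1 = 5)
l(M) = 20 (l(M) = 4*5 = 20)
N(v) = -2 + v*(2 + v)
t(C) = -4 - C/4 (t(C) = -4 + (C*(-1))/4 = -4 + (-C)/4 = -4 - C/4)
t(N(l(1)) - 1*2)*(-24) + 91 = (-4 - ((-2 + 20**2 + 2*20) - 1*2)/4)*(-24) + 91 = (-4 - ((-2 + 400 + 40) - 2)/4)*(-24) + 91 = (-4 - (438 - 2)/4)*(-24) + 91 = (-4 - 1/4*436)*(-24) + 91 = (-4 - 109)*(-24) + 91 = -113*(-24) + 91 = 2712 + 91 = 2803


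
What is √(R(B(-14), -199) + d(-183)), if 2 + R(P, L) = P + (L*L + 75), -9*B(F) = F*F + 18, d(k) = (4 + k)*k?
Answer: √651665/3 ≈ 269.09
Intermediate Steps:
d(k) = k*(4 + k)
B(F) = -2 - F²/9 (B(F) = -(F*F + 18)/9 = -(F² + 18)/9 = -(18 + F²)/9 = -2 - F²/9)
R(P, L) = 73 + P + L² (R(P, L) = -2 + (P + (L*L + 75)) = -2 + (P + (L² + 75)) = -2 + (P + (75 + L²)) = -2 + (75 + P + L²) = 73 + P + L²)
√(R(B(-14), -199) + d(-183)) = √((73 + (-2 - ⅑*(-14)²) + (-199)²) - 183*(4 - 183)) = √((73 + (-2 - ⅑*196) + 39601) - 183*(-179)) = √((73 + (-2 - 196/9) + 39601) + 32757) = √((73 - 214/9 + 39601) + 32757) = √(356852/9 + 32757) = √(651665/9) = √651665/3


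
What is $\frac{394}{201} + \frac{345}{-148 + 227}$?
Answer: $\frac{100471}{15879} \approx 6.3273$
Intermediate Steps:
$\frac{394}{201} + \frac{345}{-148 + 227} = 394 \cdot \frac{1}{201} + \frac{345}{79} = \frac{394}{201} + 345 \cdot \frac{1}{79} = \frac{394}{201} + \frac{345}{79} = \frac{100471}{15879}$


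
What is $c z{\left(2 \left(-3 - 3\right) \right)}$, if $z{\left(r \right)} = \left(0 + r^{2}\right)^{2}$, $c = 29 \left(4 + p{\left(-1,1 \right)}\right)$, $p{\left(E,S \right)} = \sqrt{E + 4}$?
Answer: $2405376 + 601344 \sqrt{3} \approx 3.4469 \cdot 10^{6}$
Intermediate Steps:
$p{\left(E,S \right)} = \sqrt{4 + E}$
$c = 116 + 29 \sqrt{3}$ ($c = 29 \left(4 + \sqrt{4 - 1}\right) = 29 \left(4 + \sqrt{3}\right) = 116 + 29 \sqrt{3} \approx 166.23$)
$z{\left(r \right)} = r^{4}$ ($z{\left(r \right)} = \left(r^{2}\right)^{2} = r^{4}$)
$c z{\left(2 \left(-3 - 3\right) \right)} = \left(116 + 29 \sqrt{3}\right) \left(2 \left(-3 - 3\right)\right)^{4} = \left(116 + 29 \sqrt{3}\right) \left(2 \left(-6\right)\right)^{4} = \left(116 + 29 \sqrt{3}\right) \left(-12\right)^{4} = \left(116 + 29 \sqrt{3}\right) 20736 = 2405376 + 601344 \sqrt{3}$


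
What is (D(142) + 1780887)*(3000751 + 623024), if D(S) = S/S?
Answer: 6453537412200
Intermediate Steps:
D(S) = 1
(D(142) + 1780887)*(3000751 + 623024) = (1 + 1780887)*(3000751 + 623024) = 1780888*3623775 = 6453537412200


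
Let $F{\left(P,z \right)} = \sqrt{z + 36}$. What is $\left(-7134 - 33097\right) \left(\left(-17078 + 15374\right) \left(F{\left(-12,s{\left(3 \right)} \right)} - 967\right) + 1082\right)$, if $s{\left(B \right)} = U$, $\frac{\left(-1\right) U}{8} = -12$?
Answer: $-66334884350 + 137107248 \sqrt{33} \approx -6.5547 \cdot 10^{10}$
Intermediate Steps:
$U = 96$ ($U = \left(-8\right) \left(-12\right) = 96$)
$s{\left(B \right)} = 96$
$F{\left(P,z \right)} = \sqrt{36 + z}$
$\left(-7134 - 33097\right) \left(\left(-17078 + 15374\right) \left(F{\left(-12,s{\left(3 \right)} \right)} - 967\right) + 1082\right) = \left(-7134 - 33097\right) \left(\left(-17078 + 15374\right) \left(\sqrt{36 + 96} - 967\right) + 1082\right) = - 40231 \left(- 1704 \left(\sqrt{132} - 967\right) + 1082\right) = - 40231 \left(- 1704 \left(2 \sqrt{33} - 967\right) + 1082\right) = - 40231 \left(- 1704 \left(-967 + 2 \sqrt{33}\right) + 1082\right) = - 40231 \left(\left(1647768 - 3408 \sqrt{33}\right) + 1082\right) = - 40231 \left(1648850 - 3408 \sqrt{33}\right) = -66334884350 + 137107248 \sqrt{33}$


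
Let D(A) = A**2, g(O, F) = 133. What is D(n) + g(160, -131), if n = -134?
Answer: 18089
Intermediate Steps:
D(n) + g(160, -131) = (-134)**2 + 133 = 17956 + 133 = 18089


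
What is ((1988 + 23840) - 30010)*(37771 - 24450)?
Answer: -55708422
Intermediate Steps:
((1988 + 23840) - 30010)*(37771 - 24450) = (25828 - 30010)*13321 = -4182*13321 = -55708422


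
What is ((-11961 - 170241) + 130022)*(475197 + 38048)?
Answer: -26781124100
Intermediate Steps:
((-11961 - 170241) + 130022)*(475197 + 38048) = (-182202 + 130022)*513245 = -52180*513245 = -26781124100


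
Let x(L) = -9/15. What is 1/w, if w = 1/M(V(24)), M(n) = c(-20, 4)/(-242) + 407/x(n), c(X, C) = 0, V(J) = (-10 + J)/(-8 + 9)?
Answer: -2035/3 ≈ -678.33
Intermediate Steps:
V(J) = -10 + J (V(J) = (-10 + J)/1 = (-10 + J)*1 = -10 + J)
x(L) = -⅗ (x(L) = -9*1/15 = -⅗)
M(n) = -2035/3 (M(n) = 0/(-242) + 407/(-⅗) = 0*(-1/242) + 407*(-5/3) = 0 - 2035/3 = -2035/3)
w = -3/2035 (w = 1/(-2035/3) = -3/2035 ≈ -0.0014742)
1/w = 1/(-3/2035) = -2035/3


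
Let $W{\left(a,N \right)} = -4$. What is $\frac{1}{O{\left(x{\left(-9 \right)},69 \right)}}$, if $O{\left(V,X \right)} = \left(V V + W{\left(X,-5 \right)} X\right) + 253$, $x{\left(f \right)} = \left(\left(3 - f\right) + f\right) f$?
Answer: $\frac{1}{706} \approx 0.0014164$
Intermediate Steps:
$x{\left(f \right)} = 3 f$
$O{\left(V,X \right)} = 253 + V^{2} - 4 X$ ($O{\left(V,X \right)} = \left(V V - 4 X\right) + 253 = \left(V^{2} - 4 X\right) + 253 = 253 + V^{2} - 4 X$)
$\frac{1}{O{\left(x{\left(-9 \right)},69 \right)}} = \frac{1}{253 + \left(3 \left(-9\right)\right)^{2} - 276} = \frac{1}{253 + \left(-27\right)^{2} - 276} = \frac{1}{253 + 729 - 276} = \frac{1}{706}$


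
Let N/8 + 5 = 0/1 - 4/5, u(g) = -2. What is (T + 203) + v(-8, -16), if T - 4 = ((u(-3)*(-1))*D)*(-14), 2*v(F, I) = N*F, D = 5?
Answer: 1263/5 ≈ 252.60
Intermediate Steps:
N = -232/5 (N = -40 + 8*(0/1 - 4/5) = -40 + 8*(0*1 - 4*⅕) = -40 + 8*(0 - ⅘) = -40 + 8*(-⅘) = -40 - 32/5 = -232/5 ≈ -46.400)
v(F, I) = -116*F/5 (v(F, I) = (-232*F/5)/2 = -116*F/5)
T = -136 (T = 4 + (-2*(-1)*5)*(-14) = 4 + (2*5)*(-14) = 4 + 10*(-14) = 4 - 140 = -136)
(T + 203) + v(-8, -16) = (-136 + 203) - 116/5*(-8) = 67 + 928/5 = 1263/5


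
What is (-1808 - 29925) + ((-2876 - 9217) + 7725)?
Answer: -36101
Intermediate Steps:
(-1808 - 29925) + ((-2876 - 9217) + 7725) = -31733 + (-12093 + 7725) = -31733 - 4368 = -36101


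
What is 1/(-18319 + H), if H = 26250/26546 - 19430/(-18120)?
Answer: -24050676/440534761705 ≈ -5.4594e-5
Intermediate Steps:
H = 49571939/24050676 (H = 26250*(1/26546) - 19430*(-1/18120) = 13125/13273 + 1943/1812 = 49571939/24050676 ≈ 2.0611)
1/(-18319 + H) = 1/(-18319 + 49571939/24050676) = 1/(-440534761705/24050676) = -24050676/440534761705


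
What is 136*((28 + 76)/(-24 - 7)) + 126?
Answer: -10238/31 ≈ -330.26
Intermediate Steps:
136*((28 + 76)/(-24 - 7)) + 126 = 136*(104/(-31)) + 126 = 136*(104*(-1/31)) + 126 = 136*(-104/31) + 126 = -14144/31 + 126 = -10238/31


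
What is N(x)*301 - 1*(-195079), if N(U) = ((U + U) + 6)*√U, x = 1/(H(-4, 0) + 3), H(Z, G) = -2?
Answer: 197487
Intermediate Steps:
x = 1 (x = 1/(-2 + 3) = 1/1 = 1)
N(U) = √U*(6 + 2*U) (N(U) = (2*U + 6)*√U = (6 + 2*U)*√U = √U*(6 + 2*U))
N(x)*301 - 1*(-195079) = (2*√1*(3 + 1))*301 - 1*(-195079) = (2*1*4)*301 + 195079 = 8*301 + 195079 = 2408 + 195079 = 197487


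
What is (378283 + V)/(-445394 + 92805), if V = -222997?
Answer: -155286/352589 ≈ -0.44042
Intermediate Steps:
(378283 + V)/(-445394 + 92805) = (378283 - 222997)/(-445394 + 92805) = 155286/(-352589) = 155286*(-1/352589) = -155286/352589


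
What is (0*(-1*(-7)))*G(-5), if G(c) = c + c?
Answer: 0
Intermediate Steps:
G(c) = 2*c
(0*(-1*(-7)))*G(-5) = (0*(-1*(-7)))*(2*(-5)) = (0*7)*(-10) = 0*(-10) = 0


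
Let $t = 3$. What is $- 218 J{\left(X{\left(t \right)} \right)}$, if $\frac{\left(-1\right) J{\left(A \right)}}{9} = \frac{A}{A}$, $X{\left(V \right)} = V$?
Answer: $1962$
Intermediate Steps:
$J{\left(A \right)} = -9$ ($J{\left(A \right)} = - 9 \frac{A}{A} = \left(-9\right) 1 = -9$)
$- 218 J{\left(X{\left(t \right)} \right)} = \left(-218\right) \left(-9\right) = 1962$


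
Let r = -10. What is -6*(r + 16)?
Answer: -36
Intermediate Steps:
-6*(r + 16) = -6*(-10 + 16) = -6*6 = -36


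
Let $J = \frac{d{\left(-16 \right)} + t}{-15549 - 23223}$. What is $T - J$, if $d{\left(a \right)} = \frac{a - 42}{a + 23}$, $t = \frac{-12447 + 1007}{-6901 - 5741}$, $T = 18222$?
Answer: $\frac{2232903921805}{122538906} \approx 18222.0$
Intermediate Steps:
$t = \frac{5720}{6321}$ ($t = - \frac{11440}{-12642} = \left(-11440\right) \left(- \frac{1}{12642}\right) = \frac{5720}{6321} \approx 0.90492$)
$d{\left(a \right)} = \frac{-42 + a}{23 + a}$
$J = \frac{23327}{122538906}$ ($J = \frac{\frac{-42 - 16}{23 - 16} + \frac{5720}{6321}}{-15549 - 23223} = \frac{\frac{1}{7} \left(-58\right) + \frac{5720}{6321}}{-38772} = \left(\frac{1}{7} \left(-58\right) + \frac{5720}{6321}\right) \left(- \frac{1}{38772}\right) = \left(- \frac{58}{7} + \frac{5720}{6321}\right) \left(- \frac{1}{38772}\right) = \left(- \frac{46654}{6321}\right) \left(- \frac{1}{38772}\right) = \frac{23327}{122538906} \approx 0.00019036$)
$T - J = 18222 - \frac{23327}{122538906} = \frac{2232903921805}{122538906}$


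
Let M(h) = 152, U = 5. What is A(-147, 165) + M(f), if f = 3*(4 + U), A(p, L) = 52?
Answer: 204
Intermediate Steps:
f = 27 (f = 3*(4 + 5) = 3*9 = 27)
A(-147, 165) + M(f) = 52 + 152 = 204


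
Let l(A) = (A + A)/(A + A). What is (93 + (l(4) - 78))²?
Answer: 256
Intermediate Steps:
l(A) = 1 (l(A) = (2*A)/((2*A)) = (2*A)*(1/(2*A)) = 1)
(93 + (l(4) - 78))² = (93 + (1 - 78))² = (93 - 77)² = 16² = 256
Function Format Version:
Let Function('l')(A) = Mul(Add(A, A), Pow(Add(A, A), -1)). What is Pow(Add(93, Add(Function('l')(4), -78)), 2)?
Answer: 256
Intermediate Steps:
Function('l')(A) = 1 (Function('l')(A) = Mul(Mul(2, A), Pow(Mul(2, A), -1)) = Mul(Mul(2, A), Mul(Rational(1, 2), Pow(A, -1))) = 1)
Pow(Add(93, Add(Function('l')(4), -78)), 2) = Pow(Add(93, Add(1, -78)), 2) = Pow(Add(93, -77), 2) = Pow(16, 2) = 256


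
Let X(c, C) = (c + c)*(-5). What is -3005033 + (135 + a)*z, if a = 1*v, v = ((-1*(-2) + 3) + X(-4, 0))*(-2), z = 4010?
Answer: -2824583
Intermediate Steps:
X(c, C) = -10*c (X(c, C) = (2*c)*(-5) = -10*c)
v = -90 (v = ((-1*(-2) + 3) - 10*(-4))*(-2) = ((2 + 3) + 40)*(-2) = (5 + 40)*(-2) = 45*(-2) = -90)
a = -90 (a = 1*(-90) = -90)
-3005033 + (135 + a)*z = -3005033 + (135 - 90)*4010 = -3005033 + 45*4010 = -3005033 + 180450 = -2824583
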